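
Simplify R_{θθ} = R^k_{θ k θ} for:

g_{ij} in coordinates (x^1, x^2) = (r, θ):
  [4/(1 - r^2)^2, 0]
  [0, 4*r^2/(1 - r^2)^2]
Non-zero Christoffel symbols (Γ^k_{ij} = Γ^k_{ji}):
Γ^r_{r r} = 2*r/(1 - r^2)
Γ^r_{θ θ} = (r^3 + r)/(r^2 - 1)
Γ^θ_{r θ} = (-r^2 - 1)/(r^3 - r)
R^r_{θ r θ} = ∂_r Γ^r_{θ θ} - ∂_θ Γ^r_{θ r} + Γ^r_{r m} Γ^m_{θ θ} - Γ^r_{θ m} Γ^m_{θ r}
  = ((r^4 - 4*r^2 - 1)/(r^2 - 1)^2) - (0) + (-2*r^2*(r^2 + 1)/(r^2 - 1)^2) - (-(r^2 + 1)^2/(r^2 - 1)^2) = -4*r^2/(r^2 - 1)^2
R^θ_{θ θ θ} = 0 (a repeated index in an antisymmetric pair)
R_{θθ} = R^r_{θ r θ} + R^θ_{θ θ θ} = (-4*r^2/(r^2 - 1)^2) + (0) = -4*r^2/(r^2 - 1)^2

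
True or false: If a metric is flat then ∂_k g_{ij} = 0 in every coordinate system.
Flatness means R^i_{jkl} = 0; the components can still vary, e.g. the flat plane in polar coordinates has g_{θθ} = r^2.
False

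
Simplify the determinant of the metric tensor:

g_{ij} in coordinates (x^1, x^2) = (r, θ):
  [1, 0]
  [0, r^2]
For a 2×2 metric: det(g) = g_{11}·g_{22} - g_{12}·g_{21}
= (1)·(r^2) - (0)·(0)
= r^2 - 0
det(g) = r^2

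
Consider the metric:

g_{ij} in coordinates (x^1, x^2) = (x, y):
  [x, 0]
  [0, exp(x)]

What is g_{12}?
With x^1 = x, x^2 = y, g_{12} = g_{xy} is the row-1, column-2 entry of the matrix.
g_{12} = 0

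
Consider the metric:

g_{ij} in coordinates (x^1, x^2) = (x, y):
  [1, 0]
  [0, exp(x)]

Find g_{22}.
With x^1 = x, x^2 = y, g_{22} = g_{yy} is the row-2, column-2 entry of the matrix.
g_{22} = exp(x)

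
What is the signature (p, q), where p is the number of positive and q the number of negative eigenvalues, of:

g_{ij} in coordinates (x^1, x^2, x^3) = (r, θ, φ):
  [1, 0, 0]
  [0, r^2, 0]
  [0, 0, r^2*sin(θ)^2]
The metric is diagonal, so its eigenvalues are the diagonal entries: 1, r^2, r^2*sin(θ)^2 (at a generic point, where coordinate-dependent entries are positive).
3 positive, 0 negative.
(3, 0) - Riemannian (positive definite)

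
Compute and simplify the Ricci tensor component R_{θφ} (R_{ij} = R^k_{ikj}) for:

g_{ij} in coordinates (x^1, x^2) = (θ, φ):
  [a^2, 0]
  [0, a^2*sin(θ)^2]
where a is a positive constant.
Non-zero Christoffel symbols (Γ^k_{ij} = Γ^k_{ji}):
Γ^θ_{φ φ} = -sin(2*θ)/2
Γ^φ_{θ φ} = 1/tan(θ)
R^θ_{θ θ φ} = 0 (a repeated index in an antisymmetric pair)
R^φ_{θ φ φ} = 0 (a repeated index in an antisymmetric pair)
R_{θφ} = R^θ_{θ θ φ} + R^φ_{θ φ φ} = (0) + (0) = 0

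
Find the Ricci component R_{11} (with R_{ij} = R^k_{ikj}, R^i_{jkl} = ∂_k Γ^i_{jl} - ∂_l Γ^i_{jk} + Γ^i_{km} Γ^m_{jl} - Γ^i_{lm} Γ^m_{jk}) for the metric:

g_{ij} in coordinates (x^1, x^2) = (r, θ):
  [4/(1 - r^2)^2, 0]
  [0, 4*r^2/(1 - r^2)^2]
Non-zero Christoffel symbols (Γ^k_{ij} = Γ^k_{ji}):
Γ^r_{r r} = 2*r/(1 - r^2)
Γ^r_{θ θ} = (r^3 + r)/(r^2 - 1)
Γ^θ_{r θ} = (-r^2 - 1)/(r^3 - r)
R^r_{r r r} = 0 (a repeated index in an antisymmetric pair)
R^θ_{r θ r} = ∂_θ Γ^θ_{r r} - ∂_r Γ^θ_{r θ} + Γ^θ_{θ m} Γ^m_{r r} - Γ^θ_{r m} Γ^m_{r θ}
  = (0) - ((r^4 + 4*r^2 - 1)/(r^3 - r)^2) + (2*(r^2 + 1)/(r^2 - 1)^2) - ((r^2 + 1)^2/(r^3 - r)^2) = -4/(r^2 - 1)^2
R_{rr} = R^r_{r r r} + R^θ_{r θ r} = (0) + (-4/(r^2 - 1)^2) = -4/(r^2 - 1)^2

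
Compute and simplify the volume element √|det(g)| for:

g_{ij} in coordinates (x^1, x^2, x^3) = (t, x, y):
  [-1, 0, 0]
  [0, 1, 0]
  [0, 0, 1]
det(g) = -1
√|det(g)| = 1
Volume element: dV = 1 dt dx dy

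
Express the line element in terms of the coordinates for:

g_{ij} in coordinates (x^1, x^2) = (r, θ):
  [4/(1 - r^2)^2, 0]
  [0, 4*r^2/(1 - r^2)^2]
ds^2 = g_{ij} dx^i dx^j; only the non-zero components contribute.
ds^2 = (4/(1 - r^2)^2) dr^2 + (4*r^2/(1 - r^2)^2) dθ^2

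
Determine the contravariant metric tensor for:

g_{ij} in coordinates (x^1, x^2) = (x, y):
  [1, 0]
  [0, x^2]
The metric is diagonal, so g^{ij} is diagonal with entries 1/g_{ii}: diag(1, 1/(x^2)).
g^{ij}:
  [1, 0]
  [0, 1/x^2]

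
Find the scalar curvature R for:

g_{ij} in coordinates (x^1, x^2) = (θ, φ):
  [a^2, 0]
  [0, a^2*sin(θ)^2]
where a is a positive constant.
Non-zero Christoffel symbols (Γ^k_{ij} = Γ^k_{ji}):
Γ^θ_{φ φ} = -sin(2*θ)/2
Γ^φ_{θ φ} = 1/tan(θ)
Ricci tensor (R_{ij} = R^k_{ikj}): R_{θθ} = 1, R_{θφ} = 0, R_{φφ} = sin(θ)^2
Inverse metric: g^{θθ} = 1/a^2, g^{φφ} = 1/(a^2*sin(θ)^2)
R = g^{ij} R_{ij} = (1/a^2)(1) + (1/(a^2*sin(θ)^2))(sin(θ)^2) = 2/a^2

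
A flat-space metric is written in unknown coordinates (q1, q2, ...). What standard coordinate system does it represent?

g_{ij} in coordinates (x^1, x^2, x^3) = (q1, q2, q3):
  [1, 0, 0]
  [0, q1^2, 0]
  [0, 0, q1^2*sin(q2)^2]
The line element ds^2 = dq1^2 + q1^2 dq2^2 + q1^2 sin(q2)^2 dq3^2 is dr^2 + r^2 dθ^2 + r^2 sin(θ)^2 dφ^2 with q1 = r, q2 = θ, q3 = φ.
spherical coordinates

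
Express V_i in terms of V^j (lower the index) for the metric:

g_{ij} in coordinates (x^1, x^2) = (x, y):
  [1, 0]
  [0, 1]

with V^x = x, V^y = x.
V_i = g_{ij} V^j:
V_x = (1)(x) + (0)(x) = x
V_y = (0)(x) + (1)(x) = x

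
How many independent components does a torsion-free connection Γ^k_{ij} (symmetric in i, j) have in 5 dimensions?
Γ^k_{ij} has n choices for the upper index and n(n+1)/2 independent symmetric lower index pairs.
Total = 5 × 5×6/2 = 5 × 15 = 75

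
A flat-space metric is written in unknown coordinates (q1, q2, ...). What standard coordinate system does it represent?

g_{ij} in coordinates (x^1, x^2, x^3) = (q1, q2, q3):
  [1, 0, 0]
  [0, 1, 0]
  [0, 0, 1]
All components are constant and the metric is the identity, i.e. orthonormal rectilinear coordinates.
Cartesian (3D) coordinates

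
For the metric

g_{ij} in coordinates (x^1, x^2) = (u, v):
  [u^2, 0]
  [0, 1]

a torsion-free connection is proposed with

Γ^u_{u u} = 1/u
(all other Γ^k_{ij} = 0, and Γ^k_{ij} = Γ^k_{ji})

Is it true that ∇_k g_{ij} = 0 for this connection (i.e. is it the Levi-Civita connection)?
Using ∇_k g_{ij} = ∂_k g_{ij} - Γ^m_{ki} g_{mj} - Γ^m_{kj} g_{im}:
e.g. ∇_u g_{uu} = (2*u) - (u) - (u) = 0
Every component ∇_k g_{ij} vanishes: the connection is metric compatible.
Yes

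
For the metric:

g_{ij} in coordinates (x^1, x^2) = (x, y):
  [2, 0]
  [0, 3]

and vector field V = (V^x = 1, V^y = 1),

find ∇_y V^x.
All Christoffel symbols are zero.
∇_y V^x = ∂_y V^x + Γ^x_{y j} V^j
  = (0) + (0)(1) + (0)(1)
  = 0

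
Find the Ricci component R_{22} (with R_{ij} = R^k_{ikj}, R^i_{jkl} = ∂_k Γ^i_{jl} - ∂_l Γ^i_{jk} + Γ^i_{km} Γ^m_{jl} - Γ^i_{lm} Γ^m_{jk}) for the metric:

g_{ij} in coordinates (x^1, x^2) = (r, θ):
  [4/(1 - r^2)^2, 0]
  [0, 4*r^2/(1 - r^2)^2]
Non-zero Christoffel symbols (Γ^k_{ij} = Γ^k_{ji}):
Γ^r_{r r} = 2*r/(1 - r^2)
Γ^r_{θ θ} = (r^3 + r)/(r^2 - 1)
Γ^θ_{r θ} = (-r^2 - 1)/(r^3 - r)
R^r_{θ r θ} = ∂_r Γ^r_{θ θ} - ∂_θ Γ^r_{θ r} + Γ^r_{r m} Γ^m_{θ θ} - Γ^r_{θ m} Γ^m_{θ r}
  = ((r^4 - 4*r^2 - 1)/(r^2 - 1)^2) - (0) + (-2*r^2*(r^2 + 1)/(r^2 - 1)^2) - (-(r^2 + 1)^2/(r^2 - 1)^2) = -4*r^2/(r^2 - 1)^2
R^θ_{θ θ θ} = 0 (a repeated index in an antisymmetric pair)
R_{θθ} = R^r_{θ r θ} + R^θ_{θ θ θ} = (-4*r^2/(r^2 - 1)^2) + (0) = -4*r^2/(r^2 - 1)^2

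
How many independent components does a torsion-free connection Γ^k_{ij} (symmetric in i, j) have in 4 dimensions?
Γ^k_{ij} has n choices for the upper index and n(n+1)/2 independent symmetric lower index pairs.
Total = 4 × 4×5/2 = 4 × 10 = 40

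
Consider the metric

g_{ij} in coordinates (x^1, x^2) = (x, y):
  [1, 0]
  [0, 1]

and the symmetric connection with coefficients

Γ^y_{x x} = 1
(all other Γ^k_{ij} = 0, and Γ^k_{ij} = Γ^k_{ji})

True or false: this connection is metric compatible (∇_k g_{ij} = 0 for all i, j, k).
Using ∇_k g_{ij} = ∂_k g_{ij} - Γ^m_{ki} g_{mj} - Γ^m_{kj} g_{im}:
∇_x g_{xy} = (0) - (1) - (0) = -1 ≠ 0
So the connection is not metric compatible (it is not the Levi-Civita connection).
False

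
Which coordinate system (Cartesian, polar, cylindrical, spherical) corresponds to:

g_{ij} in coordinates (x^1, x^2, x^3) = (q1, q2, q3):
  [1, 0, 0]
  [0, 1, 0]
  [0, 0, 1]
All components are constant and the metric is the identity, i.e. orthonormal rectilinear coordinates.
Cartesian (3D) coordinates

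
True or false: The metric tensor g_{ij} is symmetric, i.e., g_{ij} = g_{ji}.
By definition the metric is a symmetric bilinear form, g_{ij} = g_{ji}.
True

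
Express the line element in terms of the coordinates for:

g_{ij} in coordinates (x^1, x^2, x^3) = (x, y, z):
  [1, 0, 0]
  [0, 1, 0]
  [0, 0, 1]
ds^2 = g_{ij} dx^i dx^j; only the non-zero components contribute.
ds^2 = dx^2 + dy^2 + dz^2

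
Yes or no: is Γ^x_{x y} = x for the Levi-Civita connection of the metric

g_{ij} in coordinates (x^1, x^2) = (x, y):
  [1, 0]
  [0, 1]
Γ^x_{x y} = (1/2) g^{xx} (∂_x g_{xy} + ∂_y g_{xx} - ∂_x g_{xy}) = (1/2)(1)((0) + (0) - (0)) = 0
This differs from the proposed value x.
No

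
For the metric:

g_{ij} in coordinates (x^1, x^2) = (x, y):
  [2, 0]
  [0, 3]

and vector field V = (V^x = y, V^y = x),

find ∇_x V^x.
All Christoffel symbols are zero.
∇_x V^x = ∂_x V^x + Γ^x_{x j} V^j
  = (0) + (0)(y) + (0)(x)
  = 0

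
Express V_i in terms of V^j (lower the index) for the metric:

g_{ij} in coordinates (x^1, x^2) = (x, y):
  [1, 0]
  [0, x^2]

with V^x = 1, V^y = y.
V_i = g_{ij} V^j:
V_x = (1)(1) + (0)(y) = 1
V_y = (0)(1) + (x^2)(y) = x^2*y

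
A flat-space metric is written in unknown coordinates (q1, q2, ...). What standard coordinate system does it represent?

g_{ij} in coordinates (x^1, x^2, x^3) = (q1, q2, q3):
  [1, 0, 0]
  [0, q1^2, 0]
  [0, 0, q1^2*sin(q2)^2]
The line element ds^2 = dq1^2 + q1^2 dq2^2 + q1^2 sin(q2)^2 dq3^2 is dr^2 + r^2 dθ^2 + r^2 sin(θ)^2 dφ^2 with q1 = r, q2 = θ, q3 = φ.
spherical coordinates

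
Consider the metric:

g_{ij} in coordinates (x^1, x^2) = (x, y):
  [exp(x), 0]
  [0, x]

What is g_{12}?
With x^1 = x, x^2 = y, g_{12} = g_{xy} is the row-1, column-2 entry of the matrix.
g_{12} = 0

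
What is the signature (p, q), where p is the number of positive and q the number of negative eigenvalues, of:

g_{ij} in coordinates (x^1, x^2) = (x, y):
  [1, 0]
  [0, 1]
The metric is diagonal, so its eigenvalues are the diagonal entries: 1, 1 (at a generic point, where coordinate-dependent entries are positive).
2 positive, 0 negative.
(2, 0) - Riemannian (positive definite)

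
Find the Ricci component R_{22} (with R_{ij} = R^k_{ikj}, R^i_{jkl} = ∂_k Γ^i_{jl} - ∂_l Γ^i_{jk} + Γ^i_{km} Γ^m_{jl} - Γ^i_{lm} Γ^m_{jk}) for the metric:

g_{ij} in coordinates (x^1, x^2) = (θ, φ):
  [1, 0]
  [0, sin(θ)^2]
Non-zero Christoffel symbols (Γ^k_{ij} = Γ^k_{ji}):
Γ^θ_{φ φ} = -sin(2*θ)/2
Γ^φ_{θ φ} = 1/tan(θ)
R^θ_{φ θ φ} = ∂_θ Γ^θ_{φ φ} - ∂_φ Γ^θ_{φ θ} + Γ^θ_{θ m} Γ^m_{φ φ} - Γ^θ_{φ m} Γ^m_{φ θ}
  = (-cos(2*θ)) - (0) + (0) - (-cos(θ)^2) = sin(θ)^2
R^φ_{φ φ φ} = 0 (a repeated index in an antisymmetric pair)
R_{φφ} = R^θ_{φ θ φ} + R^φ_{φ φ φ} = (sin(θ)^2) + (0) = sin(θ)^2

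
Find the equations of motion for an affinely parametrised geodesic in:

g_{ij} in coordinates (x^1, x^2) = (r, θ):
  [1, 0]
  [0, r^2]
Geodesic equation: d^2x^k/dλ^2 + Γ^k_{ij} (dx^i/dλ)(dx^j/dλ) = 0.
Non-zero Christoffel symbols:
Γ^r_{θ θ} = -r
Γ^θ_{r θ} = 1/r
Substituting (the symmetric pair Γ^k_{ij}, Γ^k_{ji} combines into a factor 2):
d^2r/dλ^2 - r (dθ/dλ)^2 = 0
d^2θ/dλ^2 + (2/r) (dr/dλ)(dθ/dλ) = 0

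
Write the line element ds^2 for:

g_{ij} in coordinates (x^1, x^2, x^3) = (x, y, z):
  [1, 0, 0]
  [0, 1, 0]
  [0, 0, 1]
ds^2 = g_{ij} dx^i dx^j; only the non-zero components contribute.
ds^2 = dx^2 + dy^2 + dz^2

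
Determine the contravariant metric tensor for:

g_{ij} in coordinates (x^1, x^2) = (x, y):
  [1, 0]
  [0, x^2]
The metric is diagonal, so g^{ij} is diagonal with entries 1/g_{ii}: diag(1, 1/(x^2)).
g^{ij}:
  [1, 0]
  [0, 1/x^2]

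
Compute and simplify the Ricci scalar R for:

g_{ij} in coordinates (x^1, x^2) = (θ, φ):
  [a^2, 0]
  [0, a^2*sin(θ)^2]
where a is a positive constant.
Non-zero Christoffel symbols (Γ^k_{ij} = Γ^k_{ji}):
Γ^θ_{φ φ} = -sin(2*θ)/2
Γ^φ_{θ φ} = 1/tan(θ)
Ricci tensor (R_{ij} = R^k_{ikj}): R_{θθ} = 1, R_{θφ} = 0, R_{φφ} = sin(θ)^2
Inverse metric: g^{θθ} = 1/a^2, g^{φφ} = 1/(a^2*sin(θ)^2)
R = g^{ij} R_{ij} = (1/a^2)(1) + (1/(a^2*sin(θ)^2))(sin(θ)^2) = 2/a^2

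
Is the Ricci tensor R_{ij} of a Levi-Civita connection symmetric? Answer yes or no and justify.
R_{ij} = R^k_{ikj}; the pair symmetry R_{kilj} = R_{ljki} gives R_{ij} = R_{ji}.
Yes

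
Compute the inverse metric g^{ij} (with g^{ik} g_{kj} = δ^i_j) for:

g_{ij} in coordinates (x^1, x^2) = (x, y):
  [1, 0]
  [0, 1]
The metric is diagonal, so g^{ij} is diagonal with entries 1/g_{ii}: diag(1, 1).
g^{ij}:
  [1, 0]
  [0, 1]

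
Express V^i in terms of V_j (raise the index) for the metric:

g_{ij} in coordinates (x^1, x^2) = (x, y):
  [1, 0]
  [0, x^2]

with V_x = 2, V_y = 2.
Inverse metric (diagonal): g^{xx} = 1, g^{yy} = 1/x^2
V^i = g^{ij} V_j:
V^x = (1)(2) + (0)(2) = 2
V^y = (0)(2) + (1/x^2)(2) = 2/x^2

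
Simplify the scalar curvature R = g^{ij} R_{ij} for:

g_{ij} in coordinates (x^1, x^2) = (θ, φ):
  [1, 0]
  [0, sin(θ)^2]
Non-zero Christoffel symbols (Γ^k_{ij} = Γ^k_{ji}):
Γ^θ_{φ φ} = -sin(2*θ)/2
Γ^φ_{θ φ} = 1/tan(θ)
Ricci tensor (R_{ij} = R^k_{ikj}): R_{θθ} = 1, R_{θφ} = 0, R_{φφ} = sin(θ)^2
Inverse metric: g^{θθ} = 1, g^{φφ} = 1/sin(θ)^2
R = g^{ij} R_{ij} = (1)(1) + (1/sin(θ)^2)(sin(θ)^2) = 2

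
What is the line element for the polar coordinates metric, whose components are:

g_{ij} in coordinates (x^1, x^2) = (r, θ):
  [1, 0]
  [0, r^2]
ds^2 = g_{ij} dx^i dx^j; only the non-zero components contribute.
ds^2 = dr^2 + r^2 dθ^2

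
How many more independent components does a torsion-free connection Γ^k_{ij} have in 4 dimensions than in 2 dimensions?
Independent components in n dimensions: n × n(n+1)/2 = n^2(n+1)/2.
4D: 4 × 10 = 40
2D: 2 × 3 = 6
Difference = 40 - 6 = 34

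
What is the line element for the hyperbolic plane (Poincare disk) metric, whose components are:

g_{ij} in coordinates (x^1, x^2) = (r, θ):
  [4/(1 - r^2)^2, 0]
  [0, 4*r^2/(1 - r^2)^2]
ds^2 = g_{ij} dx^i dx^j; only the non-zero components contribute.
ds^2 = (4/(1 - r^2)^2) dr^2 + (4*r^2/(1 - r^2)^2) dθ^2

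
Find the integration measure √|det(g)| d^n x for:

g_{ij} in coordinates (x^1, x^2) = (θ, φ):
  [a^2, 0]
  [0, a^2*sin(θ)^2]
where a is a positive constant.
det(g) = a^4*sin(θ)^2
√|det(g)| = a^2*sin(θ) (taking 0 < θ < π so that |sin(θ)| = sin(θ))
Volume element: dV = a^2*sin(θ) dθ dφ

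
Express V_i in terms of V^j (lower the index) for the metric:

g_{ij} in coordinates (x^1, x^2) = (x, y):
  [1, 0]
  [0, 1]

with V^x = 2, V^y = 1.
V_i = g_{ij} V^j:
V_x = (1)(2) + (0)(1) = 2
V_y = (0)(2) + (1)(1) = 1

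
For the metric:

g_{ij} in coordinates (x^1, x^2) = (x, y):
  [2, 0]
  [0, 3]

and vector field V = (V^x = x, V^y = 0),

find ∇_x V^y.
All Christoffel symbols are zero.
∇_x V^y = ∂_x V^y + Γ^y_{x j} V^j
  = (0) + (0)(x) + (0)(0)
  = 0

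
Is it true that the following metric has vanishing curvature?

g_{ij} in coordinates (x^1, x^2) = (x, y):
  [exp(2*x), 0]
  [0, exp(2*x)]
Non-zero Christoffel symbols:
Γ^x_{x x} = 1
Γ^x_{y y} = -1
Γ^y_{x y} = 1
Ricci tensor: R_{xx} = 0, R_{xy} = 0, R_{yy} = 0
All R_{ij} vanish; in 2 dimensions the Riemann tensor is fully determined by the Ricci tensor, so R^i_{jkl} = 0: the metric is flat (curvilinear coordinates on flat space).
Yes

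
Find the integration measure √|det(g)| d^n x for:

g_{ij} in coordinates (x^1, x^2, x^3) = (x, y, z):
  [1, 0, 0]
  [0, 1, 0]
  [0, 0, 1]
det(g) = 1
√|det(g)| = 1
Volume element: dV = 1 dx dy dz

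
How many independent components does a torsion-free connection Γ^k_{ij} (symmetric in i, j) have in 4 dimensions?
Γ^k_{ij} has n choices for the upper index and n(n+1)/2 independent symmetric lower index pairs.
Total = 4 × 4×5/2 = 4 × 10 = 40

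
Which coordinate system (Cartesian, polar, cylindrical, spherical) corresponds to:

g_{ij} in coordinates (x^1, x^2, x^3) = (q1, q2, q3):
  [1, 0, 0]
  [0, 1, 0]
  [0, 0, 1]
All components are constant and the metric is the identity, i.e. orthonormal rectilinear coordinates.
Cartesian (3D) coordinates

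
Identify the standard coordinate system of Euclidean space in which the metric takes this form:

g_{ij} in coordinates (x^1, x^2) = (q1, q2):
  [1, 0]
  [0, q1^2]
The line element ds^2 = dq1^2 + q1^2 dq2^2 is dr^2 + r^2 dθ^2 with q1 = r, q2 = θ.
polar coordinates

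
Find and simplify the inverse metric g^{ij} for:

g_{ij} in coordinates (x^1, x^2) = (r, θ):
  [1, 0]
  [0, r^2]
The metric is diagonal, so g^{ij} is diagonal with entries 1/g_{ii}: diag(1, 1/(r^2)).
g^{ij}:
  [1, 0]
  [0, 1/r^2]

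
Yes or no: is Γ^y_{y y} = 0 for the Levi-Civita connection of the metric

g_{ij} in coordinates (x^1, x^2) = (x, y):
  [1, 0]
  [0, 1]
Γ^y_{y y} = (1/2) g^{yy} (∂_y g_{yy} + ∂_y g_{yy} - ∂_y g_{yy}) = (1/2)(1)((0) + (0) - (0)) = 0
This equals the proposed value 0.
Yes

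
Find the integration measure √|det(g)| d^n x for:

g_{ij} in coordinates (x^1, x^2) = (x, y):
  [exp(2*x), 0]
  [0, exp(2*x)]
det(g) = exp(4*x)
√|det(g)| = exp(2*x)
Volume element: dV = exp(2*x) dx dy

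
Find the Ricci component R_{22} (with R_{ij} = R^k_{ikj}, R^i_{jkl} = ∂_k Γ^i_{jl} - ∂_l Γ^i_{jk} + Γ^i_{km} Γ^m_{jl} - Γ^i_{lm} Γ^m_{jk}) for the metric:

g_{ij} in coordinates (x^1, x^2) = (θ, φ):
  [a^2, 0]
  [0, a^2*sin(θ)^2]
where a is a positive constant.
Non-zero Christoffel symbols (Γ^k_{ij} = Γ^k_{ji}):
Γ^θ_{φ φ} = -sin(2*θ)/2
Γ^φ_{θ φ} = 1/tan(θ)
R^θ_{φ θ φ} = ∂_θ Γ^θ_{φ φ} - ∂_φ Γ^θ_{φ θ} + Γ^θ_{θ m} Γ^m_{φ φ} - Γ^θ_{φ m} Γ^m_{φ θ}
  = (-cos(2*θ)) - (0) + (0) - (-cos(θ)^2) = sin(θ)^2
R^φ_{φ φ φ} = 0 (a repeated index in an antisymmetric pair)
R_{φφ} = R^θ_{φ θ φ} + R^φ_{φ φ φ} = (sin(θ)^2) + (0) = sin(θ)^2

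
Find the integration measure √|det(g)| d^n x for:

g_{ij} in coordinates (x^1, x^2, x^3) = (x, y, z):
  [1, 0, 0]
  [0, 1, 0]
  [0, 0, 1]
det(g) = 1
√|det(g)| = 1
Volume element: dV = 1 dx dy dz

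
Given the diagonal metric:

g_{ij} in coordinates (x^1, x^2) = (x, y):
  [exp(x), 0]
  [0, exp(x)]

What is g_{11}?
With x^1 = x, x^2 = y, g_{11} = g_{xx} is the row-1, column-1 entry of the matrix.
g_{11} = exp(x)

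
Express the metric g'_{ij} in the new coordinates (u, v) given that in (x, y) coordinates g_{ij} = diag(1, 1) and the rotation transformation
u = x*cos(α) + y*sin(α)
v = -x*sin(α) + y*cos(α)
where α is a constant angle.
Invert the transformation: x = u*cos(α) - v*sin(α), y = u*sin(α) + v*cos(α)
g'_{ij} = (∂x^k/∂x'^i)(∂x^l/∂x'^j) g_{kl}; with g_{kl} = δ_{kl} this is Σ_k (∂x^k/∂x'^i)(∂x^k/∂x'^j).
Jacobian: ∂x/∂u = cos(α), ∂x/∂v = -sin(α), ∂y/∂u = sin(α), ∂y/∂v = cos(α)
g'_{uu} = (cos(α))(cos(α)) + (sin(α))(sin(α)) = 1
g'_{uv} = (cos(α))(-sin(α)) + (sin(α))(cos(α)) = 0
g'_{vv} = (-sin(α))(-sin(α)) + (cos(α))(cos(α)) = 1
g'_{ij} = diag(1, 1)
The Euclidean metric is invariant under rotations.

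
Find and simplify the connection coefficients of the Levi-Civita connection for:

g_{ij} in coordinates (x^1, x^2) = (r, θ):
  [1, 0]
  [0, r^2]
Using Γ^k_{ij} = (1/2) g^{km} (∂_i g_{mj} + ∂_j g_{mi} - ∂_m g_{ij}); the metric is diagonal, so only the m = k term contributes.
Non-zero symbols (using the symmetry Γ^k_{ij} = Γ^k_{ji}):
Γ^r_{θ θ} = (1/2) g^{rr} (∂_θ g_{rθ} + ∂_θ g_{rθ} - ∂_r g_{θθ}) = (1/2)(1)((0) + (0) - (2*r)) = -r
Γ^θ_{r θ} = (1/2) g^{θθ} (∂_r g_{θθ} + ∂_θ g_{θr} - ∂_θ g_{rθ}) = (1/2)(1/r^2)((2*r) + (0) - (0)) = 1/r
All other Christoffel symbols are zero.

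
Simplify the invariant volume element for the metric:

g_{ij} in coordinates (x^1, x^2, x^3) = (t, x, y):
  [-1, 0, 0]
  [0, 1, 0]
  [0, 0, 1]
det(g) = -1
√|det(g)| = 1
Volume element: dV = 1 dt dx dy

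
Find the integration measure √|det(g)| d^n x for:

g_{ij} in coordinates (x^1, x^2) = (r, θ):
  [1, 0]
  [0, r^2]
det(g) = r^2
√|det(g)| = r
Volume element: dV = r dr dθ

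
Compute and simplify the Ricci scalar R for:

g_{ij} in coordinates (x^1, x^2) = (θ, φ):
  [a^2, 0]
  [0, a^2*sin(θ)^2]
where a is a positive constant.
Non-zero Christoffel symbols (Γ^k_{ij} = Γ^k_{ji}):
Γ^θ_{φ φ} = -sin(2*θ)/2
Γ^φ_{θ φ} = 1/tan(θ)
Ricci tensor (R_{ij} = R^k_{ikj}): R_{θθ} = 1, R_{θφ} = 0, R_{φφ} = sin(θ)^2
Inverse metric: g^{θθ} = 1/a^2, g^{φφ} = 1/(a^2*sin(θ)^2)
R = g^{ij} R_{ij} = (1/a^2)(1) + (1/(a^2*sin(θ)^2))(sin(θ)^2) = 2/a^2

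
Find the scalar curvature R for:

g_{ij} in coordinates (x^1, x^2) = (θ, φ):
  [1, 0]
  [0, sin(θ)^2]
Non-zero Christoffel symbols (Γ^k_{ij} = Γ^k_{ji}):
Γ^θ_{φ φ} = -sin(2*θ)/2
Γ^φ_{θ φ} = 1/tan(θ)
Ricci tensor (R_{ij} = R^k_{ikj}): R_{θθ} = 1, R_{θφ} = 0, R_{φφ} = sin(θ)^2
Inverse metric: g^{θθ} = 1, g^{φφ} = 1/sin(θ)^2
R = g^{ij} R_{ij} = (1)(1) + (1/sin(θ)^2)(sin(θ)^2) = 2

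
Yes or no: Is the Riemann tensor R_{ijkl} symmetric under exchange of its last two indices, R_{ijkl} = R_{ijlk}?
It is antisymmetric in the last pair: R_{ijkl} = -R_{ijlk}.
No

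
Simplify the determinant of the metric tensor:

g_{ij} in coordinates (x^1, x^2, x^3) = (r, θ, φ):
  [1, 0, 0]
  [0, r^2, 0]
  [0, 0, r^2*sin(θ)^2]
Diagonal metric: det(g) = g_{11}·g_{22}·g_{33}
= (1)·(r^2)·(r^2*sin(θ)^2)
det(g) = r^4*sin(θ)^2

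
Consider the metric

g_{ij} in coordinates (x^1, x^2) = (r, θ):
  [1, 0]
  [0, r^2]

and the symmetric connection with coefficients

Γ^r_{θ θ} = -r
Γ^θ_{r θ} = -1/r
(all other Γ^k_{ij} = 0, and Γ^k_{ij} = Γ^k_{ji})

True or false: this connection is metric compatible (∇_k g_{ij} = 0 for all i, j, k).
Using ∇_k g_{ij} = ∂_k g_{ij} - Γ^m_{ki} g_{mj} - Γ^m_{kj} g_{im}:
∇_θ g_{rθ} = (0) - (-r) - (-r) = 2*r ≠ 0
So the connection is not metric compatible (it is not the Levi-Civita connection).
False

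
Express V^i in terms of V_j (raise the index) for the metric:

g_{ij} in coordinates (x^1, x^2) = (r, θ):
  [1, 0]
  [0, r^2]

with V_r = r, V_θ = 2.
Inverse metric (diagonal): g^{rr} = 1, g^{θθ} = 1/r^2
V^i = g^{ij} V_j:
V^r = (1)(r) + (0)(2) = r
V^θ = (0)(r) + (1/r^2)(2) = 2/r^2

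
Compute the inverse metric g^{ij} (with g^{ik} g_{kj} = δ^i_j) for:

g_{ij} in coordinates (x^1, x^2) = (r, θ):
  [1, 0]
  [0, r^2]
The metric is diagonal, so g^{ij} is diagonal with entries 1/g_{ii}: diag(1, 1/(r^2)).
g^{ij}:
  [1, 0]
  [0, 1/r^2]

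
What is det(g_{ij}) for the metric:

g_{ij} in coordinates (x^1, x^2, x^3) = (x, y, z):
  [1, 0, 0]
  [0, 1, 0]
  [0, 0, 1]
Diagonal metric: det(g) = g_{11}·g_{22}·g_{33}
= (1)·(1)·(1)
det(g) = 1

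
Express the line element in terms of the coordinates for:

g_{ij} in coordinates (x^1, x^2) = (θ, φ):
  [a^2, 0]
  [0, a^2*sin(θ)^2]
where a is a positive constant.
ds^2 = g_{ij} dx^i dx^j; only the non-zero components contribute.
ds^2 = a^2 dθ^2 + a^2*sin(θ)^2 dφ^2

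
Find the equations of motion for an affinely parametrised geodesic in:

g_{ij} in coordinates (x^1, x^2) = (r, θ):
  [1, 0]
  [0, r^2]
Geodesic equation: d^2x^k/dλ^2 + Γ^k_{ij} (dx^i/dλ)(dx^j/dλ) = 0.
Non-zero Christoffel symbols:
Γ^r_{θ θ} = -r
Γ^θ_{r θ} = 1/r
Substituting (the symmetric pair Γ^k_{ij}, Γ^k_{ji} combines into a factor 2):
d^2r/dλ^2 - r (dθ/dλ)^2 = 0
d^2θ/dλ^2 + (2/r) (dr/dλ)(dθ/dλ) = 0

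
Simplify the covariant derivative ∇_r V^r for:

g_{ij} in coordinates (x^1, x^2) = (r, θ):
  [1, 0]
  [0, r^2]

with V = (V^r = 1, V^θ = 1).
Non-zero Christoffel symbols:
Γ^r_{θ θ} = -r
Γ^θ_{r θ} = 1/r
∇_r V^r = ∂_r V^r + Γ^r_{r j} V^j
  = (0) + (0)(1) + (0)(1)
  = 0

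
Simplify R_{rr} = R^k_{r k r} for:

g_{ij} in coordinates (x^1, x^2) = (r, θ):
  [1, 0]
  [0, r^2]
Non-zero Christoffel symbols (Γ^k_{ij} = Γ^k_{ji}):
Γ^r_{θ θ} = -r
Γ^θ_{r θ} = 1/r
R^r_{r r r} = 0 (a repeated index in an antisymmetric pair)
R^θ_{r θ r} = ∂_θ Γ^θ_{r r} - ∂_r Γ^θ_{r θ} + Γ^θ_{θ m} Γ^m_{r r} - Γ^θ_{r m} Γ^m_{r θ}
  = (0) - (-1/r^2) + (0) - (1/r^2) = 0
R_{rr} = R^r_{r r r} + R^θ_{r θ r} = (0) + (0) = 0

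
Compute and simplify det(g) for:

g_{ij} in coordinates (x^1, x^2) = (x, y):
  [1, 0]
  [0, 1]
For a 2×2 metric: det(g) = g_{11}·g_{22} - g_{12}·g_{21}
= (1)·(1) - (0)·(0)
= 1 - 0
det(g) = 1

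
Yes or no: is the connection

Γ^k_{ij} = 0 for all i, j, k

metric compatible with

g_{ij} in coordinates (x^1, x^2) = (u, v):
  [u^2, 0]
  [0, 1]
Using ∇_k g_{ij} = ∂_k g_{ij} - Γ^m_{ki} g_{mj} - Γ^m_{kj} g_{im}:
∇_u g_{uu} = (2*u) - (0) - (0) = 2*u ≠ 0
So the connection is not metric compatible (it is not the Levi-Civita connection).
No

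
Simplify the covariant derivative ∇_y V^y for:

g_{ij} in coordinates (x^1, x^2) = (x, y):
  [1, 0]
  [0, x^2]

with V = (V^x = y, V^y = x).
Non-zero Christoffel symbols:
Γ^x_{y y} = -x
Γ^y_{x y} = 1/x
∇_y V^y = ∂_y V^y + Γ^y_{y j} V^j
  = (0) + (1/x)(y) + (0)(x)
  = y/x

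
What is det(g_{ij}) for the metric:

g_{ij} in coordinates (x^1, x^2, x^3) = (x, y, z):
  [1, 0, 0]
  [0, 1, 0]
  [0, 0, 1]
Diagonal metric: det(g) = g_{11}·g_{22}·g_{33}
= (1)·(1)·(1)
det(g) = 1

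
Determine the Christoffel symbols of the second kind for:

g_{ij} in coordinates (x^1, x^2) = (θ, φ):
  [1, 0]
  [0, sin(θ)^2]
Using Γ^k_{ij} = (1/2) g^{km} (∂_i g_{mj} + ∂_j g_{mi} - ∂_m g_{ij}); the metric is diagonal, so only the m = k term contributes.
Non-zero symbols (using the symmetry Γ^k_{ij} = Γ^k_{ji}):
Γ^θ_{φ φ} = (1/2) g^{θθ} (∂_φ g_{θφ} + ∂_φ g_{θφ} - ∂_θ g_{φφ}) = (1/2)(1)((0) + (0) - (sin(2*θ))) = -sin(2*θ)/2
Γ^φ_{θ φ} = (1/2) g^{φφ} (∂_θ g_{φφ} + ∂_φ g_{φθ} - ∂_φ g_{θφ}) = (1/2)(1/sin(θ)^2)((sin(2*θ)) + (0) - (0)) = 1/tan(θ)
All other Christoffel symbols are zero.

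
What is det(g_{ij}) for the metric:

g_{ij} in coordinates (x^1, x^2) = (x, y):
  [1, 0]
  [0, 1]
For a 2×2 metric: det(g) = g_{11}·g_{22} - g_{12}·g_{21}
= (1)·(1) - (0)·(0)
= 1 - 0
det(g) = 1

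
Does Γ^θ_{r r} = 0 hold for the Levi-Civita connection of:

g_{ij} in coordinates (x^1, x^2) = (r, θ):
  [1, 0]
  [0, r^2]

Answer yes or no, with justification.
Γ^θ_{r r} = (1/2) g^{θθ} (∂_r g_{θr} + ∂_r g_{θr} - ∂_θ g_{rr}) = (1/2)(1/r^2)((0) + (0) - (0)) = 0
This equals the proposed value 0.
Yes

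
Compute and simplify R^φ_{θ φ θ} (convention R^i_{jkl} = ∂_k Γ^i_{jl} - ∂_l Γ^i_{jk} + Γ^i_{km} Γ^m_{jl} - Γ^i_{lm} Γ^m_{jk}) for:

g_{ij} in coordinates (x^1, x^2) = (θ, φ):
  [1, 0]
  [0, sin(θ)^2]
Non-zero Christoffel symbols (Γ^k_{ij} = Γ^k_{ji}):
Γ^θ_{φ φ} = -sin(2*θ)/2
Γ^φ_{θ φ} = 1/tan(θ)
R^φ_{θ φ θ} = ∂_φ Γ^φ_{θ θ} - ∂_θ Γ^φ_{θ φ} + Γ^φ_{φ m} Γ^m_{θ θ} - Γ^φ_{θ m} Γ^m_{θ φ}
  = (0) - (-1/sin(θ)^2) + (0) - (1/tan(θ)^2) = 1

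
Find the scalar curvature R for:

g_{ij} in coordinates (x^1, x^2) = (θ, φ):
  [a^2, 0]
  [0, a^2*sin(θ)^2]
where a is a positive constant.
Non-zero Christoffel symbols (Γ^k_{ij} = Γ^k_{ji}):
Γ^θ_{φ φ} = -sin(2*θ)/2
Γ^φ_{θ φ} = 1/tan(θ)
Ricci tensor (R_{ij} = R^k_{ikj}): R_{θθ} = 1, R_{θφ} = 0, R_{φφ} = sin(θ)^2
Inverse metric: g^{θθ} = 1/a^2, g^{φφ} = 1/(a^2*sin(θ)^2)
R = g^{ij} R_{ij} = (1/a^2)(1) + (1/(a^2*sin(θ)^2))(sin(θ)^2) = 2/a^2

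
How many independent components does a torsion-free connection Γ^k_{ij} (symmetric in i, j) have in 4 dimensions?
Γ^k_{ij} has n choices for the upper index and n(n+1)/2 independent symmetric lower index pairs.
Total = 4 × 4×5/2 = 4 × 10 = 40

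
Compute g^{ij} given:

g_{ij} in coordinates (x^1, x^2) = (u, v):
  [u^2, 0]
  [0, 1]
The metric is diagonal, so g^{ij} is diagonal with entries 1/g_{ii}: diag(1/(u^2), 1).
g^{ij}:
  [1/u^2, 0]
  [0, 1]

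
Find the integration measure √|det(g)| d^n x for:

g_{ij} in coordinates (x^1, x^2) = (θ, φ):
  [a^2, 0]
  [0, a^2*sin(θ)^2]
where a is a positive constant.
det(g) = a^4*sin(θ)^2
√|det(g)| = a^2*sin(θ) (taking 0 < θ < π so that |sin(θ)| = sin(θ))
Volume element: dV = a^2*sin(θ) dθ dφ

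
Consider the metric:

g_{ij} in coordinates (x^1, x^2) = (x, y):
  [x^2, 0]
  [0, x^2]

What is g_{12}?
With x^1 = x, x^2 = y, g_{12} = g_{xy} is the row-1, column-2 entry of the matrix.
g_{12} = 0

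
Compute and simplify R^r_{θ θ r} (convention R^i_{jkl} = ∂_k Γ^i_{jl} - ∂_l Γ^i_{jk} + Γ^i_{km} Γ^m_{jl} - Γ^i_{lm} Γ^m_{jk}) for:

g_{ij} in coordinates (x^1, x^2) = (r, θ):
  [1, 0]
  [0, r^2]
Non-zero Christoffel symbols (Γ^k_{ij} = Γ^k_{ji}):
Γ^r_{θ θ} = -r
Γ^θ_{r θ} = 1/r
R^r_{θ θ r} = ∂_θ Γ^r_{θ r} - ∂_r Γ^r_{θ θ} + Γ^r_{θ m} Γ^m_{θ r} - Γ^r_{r m} Γ^m_{θ θ}
  = (0) - (-1) + (-1) - (0) = 0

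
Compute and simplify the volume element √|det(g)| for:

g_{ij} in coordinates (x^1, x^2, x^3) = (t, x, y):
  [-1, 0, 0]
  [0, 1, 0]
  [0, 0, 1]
det(g) = -1
√|det(g)| = 1
Volume element: dV = 1 dt dx dy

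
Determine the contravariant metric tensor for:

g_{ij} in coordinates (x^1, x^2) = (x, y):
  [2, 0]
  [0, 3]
The metric is diagonal, so g^{ij} is diagonal with entries 1/g_{ii}: diag(1/2, 1/3).
g^{ij}:
  [1/2, 0]
  [0, 1/3]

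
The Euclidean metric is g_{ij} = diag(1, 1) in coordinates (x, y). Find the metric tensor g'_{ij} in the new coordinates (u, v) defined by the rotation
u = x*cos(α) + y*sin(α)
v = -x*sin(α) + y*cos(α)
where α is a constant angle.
Invert the transformation: x = u*cos(α) - v*sin(α), y = u*sin(α) + v*cos(α)
g'_{ij} = (∂x^k/∂x'^i)(∂x^l/∂x'^j) g_{kl}; with g_{kl} = δ_{kl} this is Σ_k (∂x^k/∂x'^i)(∂x^k/∂x'^j).
Jacobian: ∂x/∂u = cos(α), ∂x/∂v = -sin(α), ∂y/∂u = sin(α), ∂y/∂v = cos(α)
g'_{uu} = (cos(α))(cos(α)) + (sin(α))(sin(α)) = 1
g'_{uv} = (cos(α))(-sin(α)) + (sin(α))(cos(α)) = 0
g'_{vv} = (-sin(α))(-sin(α)) + (cos(α))(cos(α)) = 1
g'_{ij} = diag(1, 1)
The Euclidean metric is invariant under rotations.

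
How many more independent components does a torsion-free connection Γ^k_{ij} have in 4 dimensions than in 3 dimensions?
Independent components in n dimensions: n × n(n+1)/2 = n^2(n+1)/2.
4D: 4 × 10 = 40
3D: 3 × 6 = 18
Difference = 40 - 18 = 22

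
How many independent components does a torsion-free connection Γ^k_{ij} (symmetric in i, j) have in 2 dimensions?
Γ^k_{ij} has n choices for the upper index and n(n+1)/2 independent symmetric lower index pairs.
Total = 2 × 2×3/2 = 2 × 3 = 6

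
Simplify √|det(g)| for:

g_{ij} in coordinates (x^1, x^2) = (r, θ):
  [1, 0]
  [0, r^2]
det(g) = r^2
√|det(g)| = r
Volume element: dV = r dr dθ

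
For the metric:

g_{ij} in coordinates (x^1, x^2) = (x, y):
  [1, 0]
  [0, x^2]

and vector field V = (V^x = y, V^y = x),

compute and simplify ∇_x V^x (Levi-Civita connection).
Non-zero Christoffel symbols:
Γ^x_{y y} = -x
Γ^y_{x y} = 1/x
∇_x V^x = ∂_x V^x + Γ^x_{x j} V^j
  = (0) + (0)(y) + (0)(x)
  = 0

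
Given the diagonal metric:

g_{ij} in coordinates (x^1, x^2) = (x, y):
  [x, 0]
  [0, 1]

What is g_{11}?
With x^1 = x, x^2 = y, g_{11} = g_{xx} is the row-1, column-1 entry of the matrix.
g_{11} = x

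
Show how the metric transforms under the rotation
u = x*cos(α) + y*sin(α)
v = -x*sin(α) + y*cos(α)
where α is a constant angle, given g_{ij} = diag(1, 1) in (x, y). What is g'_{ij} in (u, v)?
Invert the transformation: x = u*cos(α) - v*sin(α), y = u*sin(α) + v*cos(α)
g'_{ij} = (∂x^k/∂x'^i)(∂x^l/∂x'^j) g_{kl}; with g_{kl} = δ_{kl} this is Σ_k (∂x^k/∂x'^i)(∂x^k/∂x'^j).
Jacobian: ∂x/∂u = cos(α), ∂x/∂v = -sin(α), ∂y/∂u = sin(α), ∂y/∂v = cos(α)
g'_{uu} = (cos(α))(cos(α)) + (sin(α))(sin(α)) = 1
g'_{uv} = (cos(α))(-sin(α)) + (sin(α))(cos(α)) = 0
g'_{vv} = (-sin(α))(-sin(α)) + (cos(α))(cos(α)) = 1
g'_{ij} = diag(1, 1)
The Euclidean metric is invariant under rotations.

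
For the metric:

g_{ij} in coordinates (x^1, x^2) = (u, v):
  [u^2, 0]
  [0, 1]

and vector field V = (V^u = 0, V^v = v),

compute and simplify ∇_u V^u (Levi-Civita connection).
Non-zero Christoffel symbols:
Γ^u_{u u} = 1/u
∇_u V^u = ∂_u V^u + Γ^u_{u j} V^j
  = (0) + (1/u)(0) + (0)(v)
  = 0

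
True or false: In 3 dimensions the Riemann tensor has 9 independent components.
n^2(n^2-1)/12 = 9·8/12 = 6 independent components for n = 3.
False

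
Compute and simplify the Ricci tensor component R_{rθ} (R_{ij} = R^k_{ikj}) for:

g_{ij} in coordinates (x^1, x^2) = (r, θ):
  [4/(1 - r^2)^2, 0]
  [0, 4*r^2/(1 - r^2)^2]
Non-zero Christoffel symbols (Γ^k_{ij} = Γ^k_{ji}):
Γ^r_{r r} = 2*r/(1 - r^2)
Γ^r_{θ θ} = (r^3 + r)/(r^2 - 1)
Γ^θ_{r θ} = (-r^2 - 1)/(r^3 - r)
R^r_{r r θ} = 0 (a repeated index in an antisymmetric pair)
R^θ_{r θ θ} = 0 (a repeated index in an antisymmetric pair)
R_{rθ} = R^r_{r r θ} + R^θ_{r θ θ} = (0) + (0) = 0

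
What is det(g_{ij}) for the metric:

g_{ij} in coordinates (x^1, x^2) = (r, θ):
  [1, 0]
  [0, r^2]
For a 2×2 metric: det(g) = g_{11}·g_{22} - g_{12}·g_{21}
= (1)·(r^2) - (0)·(0)
= r^2 - 0
det(g) = r^2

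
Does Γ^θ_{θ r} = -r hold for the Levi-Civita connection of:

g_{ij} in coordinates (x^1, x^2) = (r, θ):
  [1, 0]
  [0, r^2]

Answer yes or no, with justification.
Γ^θ_{θ r} = (1/2) g^{θθ} (∂_θ g_{θr} + ∂_r g_{θθ} - ∂_θ g_{θr}) = (1/2)(1/r^2)((0) + (2*r) - (0)) = 1/r
This differs from the proposed value -r.
No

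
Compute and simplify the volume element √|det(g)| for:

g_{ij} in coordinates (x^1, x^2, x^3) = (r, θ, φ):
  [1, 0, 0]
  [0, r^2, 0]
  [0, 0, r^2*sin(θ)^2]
det(g) = r^4*sin(θ)^2
√|det(g)| = r^2*sin(θ) (taking 0 < θ < π so that |sin(θ)| = sin(θ))
Volume element: dV = r^2*sin(θ) dr dθ dφ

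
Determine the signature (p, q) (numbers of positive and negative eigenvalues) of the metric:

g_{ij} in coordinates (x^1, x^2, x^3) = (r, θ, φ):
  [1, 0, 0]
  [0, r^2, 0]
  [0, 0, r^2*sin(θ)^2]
The metric is diagonal, so its eigenvalues are the diagonal entries: 1, r^2, r^2*sin(θ)^2 (at a generic point, where coordinate-dependent entries are positive).
3 positive, 0 negative.
(3, 0) - Riemannian (positive definite)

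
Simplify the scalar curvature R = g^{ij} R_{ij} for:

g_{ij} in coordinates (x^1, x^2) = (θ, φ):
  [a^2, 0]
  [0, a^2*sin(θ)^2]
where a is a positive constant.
Non-zero Christoffel symbols (Γ^k_{ij} = Γ^k_{ji}):
Γ^θ_{φ φ} = -sin(2*θ)/2
Γ^φ_{θ φ} = 1/tan(θ)
Ricci tensor (R_{ij} = R^k_{ikj}): R_{θθ} = 1, R_{θφ} = 0, R_{φφ} = sin(θ)^2
Inverse metric: g^{θθ} = 1/a^2, g^{φφ} = 1/(a^2*sin(θ)^2)
R = g^{ij} R_{ij} = (1/a^2)(1) + (1/(a^2*sin(θ)^2))(sin(θ)^2) = 2/a^2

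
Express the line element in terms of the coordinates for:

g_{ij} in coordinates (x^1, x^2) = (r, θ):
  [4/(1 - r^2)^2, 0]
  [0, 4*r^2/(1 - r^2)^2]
ds^2 = g_{ij} dx^i dx^j; only the non-zero components contribute.
ds^2 = (4/(1 - r^2)^2) dr^2 + (4*r^2/(1 - r^2)^2) dθ^2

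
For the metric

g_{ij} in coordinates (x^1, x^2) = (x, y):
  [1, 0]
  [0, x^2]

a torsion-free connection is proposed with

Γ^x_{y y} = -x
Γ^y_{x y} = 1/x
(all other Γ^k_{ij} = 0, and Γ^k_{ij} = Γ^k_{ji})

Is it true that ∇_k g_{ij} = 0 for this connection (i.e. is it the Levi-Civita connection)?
Using ∇_k g_{ij} = ∂_k g_{ij} - Γ^m_{ki} g_{mj} - Γ^m_{kj} g_{im}:
e.g. ∇_x g_{yy} = (2*x) - (x) - (x) = 0
Every component ∇_k g_{ij} vanishes: the connection is metric compatible.
Yes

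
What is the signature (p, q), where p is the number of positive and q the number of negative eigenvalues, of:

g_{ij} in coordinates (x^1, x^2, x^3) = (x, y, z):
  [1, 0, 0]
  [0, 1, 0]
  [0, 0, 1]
The metric is diagonal, so its eigenvalues are the diagonal entries: 1, 1, 1 (at a generic point, where coordinate-dependent entries are positive).
3 positive, 0 negative.
(3, 0) - Riemannian (positive definite)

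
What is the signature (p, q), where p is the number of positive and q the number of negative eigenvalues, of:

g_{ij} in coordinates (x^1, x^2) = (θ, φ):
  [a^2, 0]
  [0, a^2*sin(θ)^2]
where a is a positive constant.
The metric is diagonal, so its eigenvalues are the diagonal entries: a^2, a^2*sin(θ)^2 (at a generic point, where coordinate-dependent entries are positive).
2 positive, 0 negative.
(2, 0) - Riemannian (positive definite)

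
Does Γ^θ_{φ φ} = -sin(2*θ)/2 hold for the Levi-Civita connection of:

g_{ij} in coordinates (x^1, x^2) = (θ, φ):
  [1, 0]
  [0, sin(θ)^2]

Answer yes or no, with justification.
Γ^θ_{φ φ} = (1/2) g^{θθ} (∂_φ g_{θφ} + ∂_φ g_{θφ} - ∂_θ g_{φφ}) = (1/2)(1)((0) + (0) - (sin(2*θ))) = -sin(2*θ)/2
This equals the proposed value -sin(2*θ)/2.
Yes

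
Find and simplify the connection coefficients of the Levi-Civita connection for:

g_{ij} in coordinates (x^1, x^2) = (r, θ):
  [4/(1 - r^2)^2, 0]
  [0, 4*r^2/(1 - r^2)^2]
Using Γ^k_{ij} = (1/2) g^{km} (∂_i g_{mj} + ∂_j g_{mi} - ∂_m g_{ij}); the metric is diagonal, so only the m = k term contributes.
Non-zero symbols (using the symmetry Γ^k_{ij} = Γ^k_{ji}):
Γ^r_{r r} = (1/2) g^{rr} (∂_r g_{rr} + ∂_r g_{rr} - ∂_r g_{rr}) = (1/2)((1 - r^2)^2/4)((16*r/(1 - r^2)^3) + (16*r/(1 - r^2)^3) - (16*r/(1 - r^2)^3)) = 2*r/(1 - r^2)
Γ^r_{θ θ} = (1/2) g^{rr} (∂_θ g_{rθ} + ∂_θ g_{rθ} - ∂_r g_{θθ}) = (1/2)((1 - r^2)^2/4)((0) + (0) - (-8*(r^3 + r)/(r^2 - 1)^3)) = (r^3 + r)/(r^2 - 1)
Γ^θ_{r θ} = (1/2) g^{θθ} (∂_r g_{θθ} + ∂_θ g_{θr} - ∂_θ g_{rθ}) = (1/2)((1 - r^2)^2/(4*r^2))((-8*(r^3 + r)/(r^2 - 1)^3) + (0) - (0)) = (-r^2 - 1)/(r^3 - r)
All other Christoffel symbols are zero.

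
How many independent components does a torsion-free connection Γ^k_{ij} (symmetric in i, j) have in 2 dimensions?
Γ^k_{ij} has n choices for the upper index and n(n+1)/2 independent symmetric lower index pairs.
Total = 2 × 2×3/2 = 2 × 3 = 6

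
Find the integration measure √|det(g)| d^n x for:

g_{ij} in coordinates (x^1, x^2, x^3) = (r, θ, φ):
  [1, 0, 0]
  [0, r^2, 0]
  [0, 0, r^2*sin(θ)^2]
det(g) = r^4*sin(θ)^2
√|det(g)| = r^2*sin(θ) (taking 0 < θ < π so that |sin(θ)| = sin(θ))
Volume element: dV = r^2*sin(θ) dr dθ dφ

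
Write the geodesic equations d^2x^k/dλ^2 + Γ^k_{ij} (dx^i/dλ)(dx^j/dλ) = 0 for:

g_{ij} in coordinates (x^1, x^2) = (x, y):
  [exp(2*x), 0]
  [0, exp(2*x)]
Geodesic equation: d^2x^k/dλ^2 + Γ^k_{ij} (dx^i/dλ)(dx^j/dλ) = 0.
Non-zero Christoffel symbols:
Γ^x_{x x} = 1
Γ^x_{y y} = -1
Γ^y_{x y} = 1
Substituting (the symmetric pair Γ^k_{ij}, Γ^k_{ji} combines into a factor 2):
d^2x/dλ^2 + (dx/dλ)^2 - (dy/dλ)^2 = 0
d^2y/dλ^2 + 2 (dx/dλ)(dy/dλ) = 0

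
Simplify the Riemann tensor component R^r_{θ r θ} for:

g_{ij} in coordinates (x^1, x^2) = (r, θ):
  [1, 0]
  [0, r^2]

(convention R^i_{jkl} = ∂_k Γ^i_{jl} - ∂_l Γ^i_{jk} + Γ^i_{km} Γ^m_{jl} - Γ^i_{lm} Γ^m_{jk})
Non-zero Christoffel symbols (Γ^k_{ij} = Γ^k_{ji}):
Γ^r_{θ θ} = -r
Γ^θ_{r θ} = 1/r
R^r_{θ r θ} = ∂_r Γ^r_{θ θ} - ∂_θ Γ^r_{θ r} + Γ^r_{r m} Γ^m_{θ θ} - Γ^r_{θ m} Γ^m_{θ r}
  = (-1) - (0) + (0) - (-1) = 0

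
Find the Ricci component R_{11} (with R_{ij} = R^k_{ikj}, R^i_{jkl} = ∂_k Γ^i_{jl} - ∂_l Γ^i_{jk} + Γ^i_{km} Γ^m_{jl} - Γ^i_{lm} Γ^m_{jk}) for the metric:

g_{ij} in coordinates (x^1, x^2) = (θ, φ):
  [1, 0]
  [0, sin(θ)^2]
Non-zero Christoffel symbols (Γ^k_{ij} = Γ^k_{ji}):
Γ^θ_{φ φ} = -sin(2*θ)/2
Γ^φ_{θ φ} = 1/tan(θ)
R^θ_{θ θ θ} = 0 (a repeated index in an antisymmetric pair)
R^φ_{θ φ θ} = ∂_φ Γ^φ_{θ θ} - ∂_θ Γ^φ_{θ φ} + Γ^φ_{φ m} Γ^m_{θ θ} - Γ^φ_{θ m} Γ^m_{θ φ}
  = (0) - (-1/sin(θ)^2) + (0) - (1/tan(θ)^2) = 1
R_{θθ} = R^θ_{θ θ θ} + R^φ_{θ φ θ} = (0) + (1) = 1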